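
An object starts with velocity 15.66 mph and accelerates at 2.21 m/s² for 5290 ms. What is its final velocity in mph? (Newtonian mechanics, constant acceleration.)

v₀ = 15.66 mph × 0.44704 = 7.00065 m/s
t = 5290 ms × 0.001 = 5.29 s
v = v₀ + a × t = 7.00065 + 2.21 × 5.29 = 18.6915 m/s
v = 18.6915 m/s / 0.44704 = 41.81 mph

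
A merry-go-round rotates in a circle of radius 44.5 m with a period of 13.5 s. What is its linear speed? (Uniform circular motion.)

v = 2πr/T = 2π×44.5/13.5 = 20.71 m/s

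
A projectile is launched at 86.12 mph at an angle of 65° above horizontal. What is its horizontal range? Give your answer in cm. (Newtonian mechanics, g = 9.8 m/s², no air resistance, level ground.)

v₀ = 86.12 mph × 0.44704 = 38.4991 m/s
R = v₀² × sin(2θ) / g = 38.4991² × sin(2 × 65°) / 9.8 = 1482.18 × 0.766044 / 9.8 = 115.859 m
R = 115.859 m / 0.01 = 11590 cm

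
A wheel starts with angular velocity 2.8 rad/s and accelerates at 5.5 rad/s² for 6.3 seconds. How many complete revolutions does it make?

θ = ω₀t + ½αt² = 2.8×6.3 + ½×5.5×6.3² = 126.7875 rad
Total revolutions = θ/(2π) = 126.7875/(2π) = 20.18
Complete revolutions = ⌊20.18⌋ = 20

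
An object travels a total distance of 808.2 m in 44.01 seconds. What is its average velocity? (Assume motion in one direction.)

v_avg = Δd / Δt = 808.2 / 44.01 = 18.36 m/s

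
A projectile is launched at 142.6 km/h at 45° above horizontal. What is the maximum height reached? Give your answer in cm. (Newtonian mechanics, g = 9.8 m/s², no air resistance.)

v₀ = 142.6 km/h × 0.2777777777777778 = 39.6111 m/s
H = v₀² × sin²(θ) / (2g) = 39.6111² × sin(45°)² / (2 × 9.8) = 1569.04 × 0.5 / 19.6 = 40.0265 m
H = 40.0265 m / 0.01 = 4003 cm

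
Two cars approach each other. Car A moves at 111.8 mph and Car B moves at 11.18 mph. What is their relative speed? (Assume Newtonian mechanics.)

v_rel = v_A + v_B = 111.8 + 11.18 = 122.98 mph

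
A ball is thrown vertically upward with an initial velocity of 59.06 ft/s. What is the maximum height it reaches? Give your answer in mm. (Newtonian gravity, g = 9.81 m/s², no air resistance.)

v₀ = 59.06 ft/s × 0.3048 = 18.0015 m/s
h_max = v₀² / (2g) = 18.0015² / (2 × 9.81) = 324.054 / 19.62 = 16.5165 m
h_max = 16.5165 m / 0.001 = 16520 mm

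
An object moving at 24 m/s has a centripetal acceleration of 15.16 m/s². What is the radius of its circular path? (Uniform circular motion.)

r = v²/a_c = 24²/15.16 = 37.99 m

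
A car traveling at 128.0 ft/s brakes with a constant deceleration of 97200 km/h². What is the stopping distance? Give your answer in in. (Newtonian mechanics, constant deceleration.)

v₀ = 128.0 ft/s × 0.3048 = 39.0144 m/s
a = 97200 km/h² × 7.716049382716049e-05 = 7.5 m/s²
d = v₀² / (2a) = 39.0144² / (2 × 7.5) = 1522.12 / 15.0 = 101.475 m
d = 101.475 m / 0.0254 = 3995 in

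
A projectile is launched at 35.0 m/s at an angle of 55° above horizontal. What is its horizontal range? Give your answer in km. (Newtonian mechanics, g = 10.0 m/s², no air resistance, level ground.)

R = v₀² × sin(2θ) / g = 35.0² × sin(2 × 55°) / 10.0 = 1225.0 × 0.939693 / 10.0 = 115.112 m
R = 115.112 m / 1000.0 = 0.1151 km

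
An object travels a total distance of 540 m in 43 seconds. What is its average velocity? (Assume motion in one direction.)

v_avg = Δd / Δt = 540 / 43 = 12.56 m/s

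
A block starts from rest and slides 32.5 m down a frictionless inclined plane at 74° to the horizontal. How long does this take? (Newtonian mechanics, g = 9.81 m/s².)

a = g sin(θ) = 9.81 × sin(74°) = 9.43 m/s²
t = √(2d/a) = √(2 × 32.5 / 9.43) = 2.63 s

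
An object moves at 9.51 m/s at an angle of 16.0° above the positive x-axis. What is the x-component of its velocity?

vₓ = v cos(θ) = 9.51 × cos(16.0°) = 9.14 m/s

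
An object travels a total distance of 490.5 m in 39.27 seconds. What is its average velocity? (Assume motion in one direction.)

v_avg = Δd / Δt = 490.5 / 39.27 = 12.49 m/s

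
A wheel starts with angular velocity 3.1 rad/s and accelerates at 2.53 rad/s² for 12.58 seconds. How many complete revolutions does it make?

θ = ω₀t + ½αt² = 3.1×12.58 + ½×2.53×12.58² = 239.192346 rad
Total revolutions = θ/(2π) = 239.192346/(2π) = 38.07
Complete revolutions = ⌊38.07⌋ = 38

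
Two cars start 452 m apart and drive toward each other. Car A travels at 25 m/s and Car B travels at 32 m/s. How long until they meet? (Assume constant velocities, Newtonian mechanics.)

Combined speed: v_combined = 25 + 32 = 57 m/s
Time to meet: t = d/v_combined = 452/57 = 7.93 s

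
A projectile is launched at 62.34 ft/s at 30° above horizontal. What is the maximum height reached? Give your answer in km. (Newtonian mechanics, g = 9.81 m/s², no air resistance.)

v₀ = 62.34 ft/s × 0.3048 = 19.0012 m/s
H = v₀² × sin²(θ) / (2g) = 19.0012² × sin(30°)² / (2 × 9.81) = 361.046 × 0.25 / 19.62 = 4.60048 m
H = 4.60048 m / 1000.0 = 0.0046 km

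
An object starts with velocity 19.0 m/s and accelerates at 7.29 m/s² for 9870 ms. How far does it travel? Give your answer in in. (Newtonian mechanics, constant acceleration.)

t = 9870 ms × 0.001 = 9.87 s
d = v₀ × t + ½ × a × t² = 19.0 × 9.87 + 0.5 × 7.29 × 9.87² = 542.615 m
d = 542.615 m / 0.0254 = 21360 in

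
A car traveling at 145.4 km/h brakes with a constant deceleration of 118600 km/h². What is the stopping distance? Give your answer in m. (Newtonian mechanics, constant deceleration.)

v₀ = 145.4 km/h × 0.2777777777777778 = 40.3889 m/s
a = 118600 km/h² × 7.716049382716049e-05 = 9.15123 m/s²
d = v₀² / (2a) = 40.3889² / (2 × 9.15123) = 1631.26 / 18.3025 = 89.13 m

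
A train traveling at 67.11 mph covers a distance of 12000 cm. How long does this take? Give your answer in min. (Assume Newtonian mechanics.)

d = 12000 cm × 0.01 = 120.0 m
v = 67.11 mph × 0.44704 = 30.0009 m/s
t = d / v = 120.0 / 30.0009 = 3.99988 s
t = 3.99988 s / 60.0 = 0.06666 min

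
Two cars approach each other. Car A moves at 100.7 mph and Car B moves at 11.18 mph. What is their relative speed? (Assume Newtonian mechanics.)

v_rel = v_A + v_B = 100.7 + 11.18 = 111.88 mph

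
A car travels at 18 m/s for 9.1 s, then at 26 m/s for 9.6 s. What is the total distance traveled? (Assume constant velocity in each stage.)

d₁ = v₁t₁ = 18 × 9.1 = 163.8 m
d₂ = v₂t₂ = 26 × 9.6 = 249.6 m
d_total = 163.8 + 249.6 = 413.4 m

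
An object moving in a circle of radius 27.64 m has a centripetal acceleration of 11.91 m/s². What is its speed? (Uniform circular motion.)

v = √(a_c × r) = √(11.91 × 27.64) = 18.14 m/s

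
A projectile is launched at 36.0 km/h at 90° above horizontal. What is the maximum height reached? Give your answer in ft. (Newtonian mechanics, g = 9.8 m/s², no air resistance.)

v₀ = 36.0 km/h × 0.2777777777777778 = 10.0 m/s
H = v₀² × sin²(θ) / (2g) = 10.0² × sin(90°)² / (2 × 9.8) = 100.0 × 1.0 / 19.6 = 5.10204 m
H = 5.10204 m / 0.3048 = 16.74 ft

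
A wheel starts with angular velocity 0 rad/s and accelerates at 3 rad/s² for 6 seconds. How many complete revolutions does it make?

θ = ω₀t + ½αt² = 0×6 + ½×3×6² = 54.0 rad
Total revolutions = θ/(2π) = 54.0/(2π) = 8.59
Complete revolutions = ⌊8.59⌋ = 8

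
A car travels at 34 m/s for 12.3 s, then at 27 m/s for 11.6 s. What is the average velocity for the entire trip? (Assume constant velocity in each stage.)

d₁ = v₁t₁ = 34 × 12.3 = 418.2 m
d₂ = v₂t₂ = 27 × 11.6 = 313.2 m
d_total = 731.4 m, t_total = 23.9 s
v_avg = d_total/t_total = 731.4/23.9 = 30.6 m/s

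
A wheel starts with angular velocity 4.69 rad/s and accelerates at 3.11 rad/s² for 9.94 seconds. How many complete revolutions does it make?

θ = ω₀t + ½αt² = 4.69×9.94 + ½×3.11×9.94² = 200.258198 rad
Total revolutions = θ/(2π) = 200.258198/(2π) = 31.87
Complete revolutions = ⌊31.87⌋ = 31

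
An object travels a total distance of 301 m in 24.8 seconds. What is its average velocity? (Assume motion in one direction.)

v_avg = Δd / Δt = 301 / 24.8 = 12.14 m/s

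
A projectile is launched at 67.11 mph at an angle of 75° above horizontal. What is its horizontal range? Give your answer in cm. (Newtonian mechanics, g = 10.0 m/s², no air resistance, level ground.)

v₀ = 67.11 mph × 0.44704 = 30.0009 m/s
R = v₀² × sin(2θ) / g = 30.0009² × sin(2 × 75°) / 10.0 = 900.054 × 0.5 / 10.0 = 45.0027 m
R = 45.0027 m / 0.01 = 4500 cm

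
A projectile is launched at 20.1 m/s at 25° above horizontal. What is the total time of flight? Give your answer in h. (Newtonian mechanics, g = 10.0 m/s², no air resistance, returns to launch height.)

T = 2 × v₀ × sin(θ) / g = 2 × 20.1 × sin(25°) / 10.0 = 2 × 20.1 × 0.422618 / 10.0 = 1.69892 s
T = 1.69892 s / 3600.0 = 0.0004719 h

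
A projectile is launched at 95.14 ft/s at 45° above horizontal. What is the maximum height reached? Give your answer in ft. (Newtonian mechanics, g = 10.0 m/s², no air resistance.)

v₀ = 95.14 ft/s × 0.3048 = 28.9987 m/s
H = v₀² × sin²(θ) / (2g) = 28.9987² × sin(45°)² / (2 × 10.0) = 840.925 × 0.5 / 20.0 = 21.0231 m
H = 21.0231 m / 0.3048 = 68.97 ft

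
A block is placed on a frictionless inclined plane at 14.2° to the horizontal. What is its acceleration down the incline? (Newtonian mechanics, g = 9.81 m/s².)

a = g sin(θ) = 9.81 × sin(14.2°) = 9.81 × 0.2453 = 2.41 m/s²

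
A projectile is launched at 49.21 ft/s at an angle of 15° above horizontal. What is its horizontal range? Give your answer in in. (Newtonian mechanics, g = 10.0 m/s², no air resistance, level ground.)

v₀ = 49.21 ft/s × 0.3048 = 14.9992 m/s
R = v₀² × sin(2θ) / g = 14.9992² × sin(2 × 15°) / 10.0 = 224.976 × 0.5 / 10.0 = 11.2488 m
R = 11.2488 m / 0.0254 = 442.9 in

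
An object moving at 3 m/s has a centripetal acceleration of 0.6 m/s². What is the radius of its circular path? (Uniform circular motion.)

r = v²/a_c = 3²/0.6 = 15.0 m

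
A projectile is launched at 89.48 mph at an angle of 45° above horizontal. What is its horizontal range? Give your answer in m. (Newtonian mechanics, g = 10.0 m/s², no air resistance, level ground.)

v₀ = 89.48 mph × 0.44704 = 40.0011 m/s
R = v₀² × sin(2θ) / g = 40.0011² × sin(2 × 45°) / 10.0 = 1600.09 × 1.0 / 10.0 = 160.0 m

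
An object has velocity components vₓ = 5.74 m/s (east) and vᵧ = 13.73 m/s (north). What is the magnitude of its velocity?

|v| = √(vₓ² + vᵧ²) = √(5.74² + 13.73²) = √(221.4605) = 14.88 m/s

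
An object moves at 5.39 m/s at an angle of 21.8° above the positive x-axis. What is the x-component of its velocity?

vₓ = v cos(θ) = 5.39 × cos(21.8°) = 5.0 m/s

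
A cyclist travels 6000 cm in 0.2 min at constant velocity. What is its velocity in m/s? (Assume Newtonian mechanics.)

d = 6000 cm × 0.01 = 60.0 m
t = 0.2 min × 60.0 = 12.0 s
v = d / t = 60.0 / 12.0 = 5.0 m/s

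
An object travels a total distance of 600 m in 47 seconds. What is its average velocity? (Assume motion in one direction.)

v_avg = Δd / Δt = 600 / 47 = 12.77 m/s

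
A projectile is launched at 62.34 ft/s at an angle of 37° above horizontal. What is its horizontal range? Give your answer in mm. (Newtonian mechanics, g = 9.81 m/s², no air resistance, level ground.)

v₀ = 62.34 ft/s × 0.3048 = 19.0012 m/s
R = v₀² × sin(2θ) / g = 19.0012² × sin(2 × 37°) / 9.81 = 361.046 × 0.961262 / 9.81 = 35.3782 m
R = 35.3782 m / 0.001 = 35380 mm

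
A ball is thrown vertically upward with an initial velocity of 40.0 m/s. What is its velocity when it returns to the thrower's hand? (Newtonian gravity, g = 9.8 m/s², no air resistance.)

By conservation of energy (no air resistance), the ball returns to the throw height with the same speed as launch, but directed downward.
|v_ground| = v₀ = 40.0 m/s
v_ground = 40.0 m/s (downward)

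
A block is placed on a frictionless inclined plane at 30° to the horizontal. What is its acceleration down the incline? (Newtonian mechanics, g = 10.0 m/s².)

a = g sin(θ) = 10.0 × sin(30°) = 10.0 × 0.5 = 5.0 m/s²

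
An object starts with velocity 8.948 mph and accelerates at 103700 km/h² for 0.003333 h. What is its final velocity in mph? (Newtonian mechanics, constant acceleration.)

v₀ = 8.948 mph × 0.44704 = 4.00011 m/s
a = 103700 km/h² × 7.716049382716049e-05 = 8.00154 m/s²
t = 0.003333 h × 3600.0 = 11.9988 s
v = v₀ + a × t = 4.00011 + 8.00154 × 11.9988 = 100.009 m/s
v = 100.009 m/s / 0.44704 = 223.7 mph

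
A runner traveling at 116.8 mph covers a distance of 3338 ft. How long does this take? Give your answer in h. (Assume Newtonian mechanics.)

d = 3338 ft × 0.3048 = 1017.42 m
v = 116.8 mph × 0.44704 = 52.2143 m/s
t = d / v = 1017.42 / 52.2143 = 19.4855 s
t = 19.4855 s / 3600.0 = 0.005413 h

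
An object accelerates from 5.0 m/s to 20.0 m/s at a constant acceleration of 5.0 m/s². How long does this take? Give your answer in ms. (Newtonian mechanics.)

t = (v - v₀) / a = (20.0 - 5.0) / 5.0 = 3.0 s
t = 3.0 s / 0.001 = 3000 ms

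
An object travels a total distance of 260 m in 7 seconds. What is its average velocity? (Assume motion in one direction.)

v_avg = Δd / Δt = 260 / 7 = 37.14 m/s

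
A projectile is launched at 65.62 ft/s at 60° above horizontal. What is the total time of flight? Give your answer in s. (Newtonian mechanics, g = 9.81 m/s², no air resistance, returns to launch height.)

v₀ = 65.62 ft/s × 0.3048 = 20.001 m/s
T = 2 × v₀ × sin(θ) / g = 2 × 20.001 × sin(60°) / 9.81 = 2 × 20.001 × 0.866025 / 9.81 = 3.531 s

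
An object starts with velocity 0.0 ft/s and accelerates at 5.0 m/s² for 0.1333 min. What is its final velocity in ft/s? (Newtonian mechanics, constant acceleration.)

v₀ = 0.0 ft/s × 0.3048 = 0.0 m/s
t = 0.1333 min × 60.0 = 7.998 s
v = v₀ + a × t = 0.0 + 5.0 × 7.998 = 39.99 m/s
v = 39.99 m/s / 0.3048 = 131.2 ft/s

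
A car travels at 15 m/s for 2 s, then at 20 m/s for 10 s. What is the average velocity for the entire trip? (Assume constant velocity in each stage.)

d₁ = v₁t₁ = 15 × 2 = 30 m
d₂ = v₂t₂ = 20 × 10 = 200 m
d_total = 230 m, t_total = 12 s
v_avg = d_total/t_total = 230/12 = 19.17 m/s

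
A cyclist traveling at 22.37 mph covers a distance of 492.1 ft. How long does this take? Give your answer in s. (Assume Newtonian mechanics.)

d = 492.1 ft × 0.3048 = 149.992 m
v = 22.37 mph × 0.44704 = 10.0003 m/s
t = d / v = 149.992 / 10.0003 = 15.0 s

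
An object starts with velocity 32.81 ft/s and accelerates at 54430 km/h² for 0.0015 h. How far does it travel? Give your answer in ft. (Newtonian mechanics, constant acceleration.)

v₀ = 32.81 ft/s × 0.3048 = 10.0005 m/s
a = 54430 km/h² × 7.716049382716049e-05 = 4.19985 m/s²
t = 0.0015 h × 3600.0 = 5.4 s
d = v₀ × t + ½ × a × t² = 10.0005 × 5.4 + 0.5 × 4.19985 × 5.4² = 115.237 m
d = 115.237 m / 0.3048 = 378.1 ft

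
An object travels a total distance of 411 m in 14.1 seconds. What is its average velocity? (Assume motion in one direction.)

v_avg = Δd / Δt = 411 / 14.1 = 29.15 m/s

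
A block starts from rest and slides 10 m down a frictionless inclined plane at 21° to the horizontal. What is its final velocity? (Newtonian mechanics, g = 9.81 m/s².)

a = g sin(θ) = 9.81 × sin(21°) = 3.5156 m/s²
v = √(2ad) = √(2 × 3.5156 × 10) = 8.39 m/s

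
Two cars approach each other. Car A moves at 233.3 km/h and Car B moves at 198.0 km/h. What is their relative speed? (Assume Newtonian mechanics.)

v_rel = v_A + v_B = 233.3 + 198.0 = 431.3 km/h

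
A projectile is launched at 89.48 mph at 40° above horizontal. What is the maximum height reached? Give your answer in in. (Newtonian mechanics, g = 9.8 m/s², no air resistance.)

v₀ = 89.48 mph × 0.44704 = 40.0011 m/s
H = v₀² × sin²(θ) / (2g) = 40.0011² × sin(40°)² / (2 × 9.8) = 1600.09 × 0.413176 / 19.6 = 33.7306 m
H = 33.7306 m / 0.0254 = 1328 in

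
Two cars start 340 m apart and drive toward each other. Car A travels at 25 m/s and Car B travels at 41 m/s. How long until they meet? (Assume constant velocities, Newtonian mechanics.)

Combined speed: v_combined = 25 + 41 = 66 m/s
Time to meet: t = d/v_combined = 340/66 = 5.15 s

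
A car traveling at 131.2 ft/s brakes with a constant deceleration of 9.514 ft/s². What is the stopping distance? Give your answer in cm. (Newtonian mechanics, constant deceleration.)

v₀ = 131.2 ft/s × 0.3048 = 39.9898 m/s
a = 9.514 ft/s² × 0.3048 = 2.89987 m/s²
d = v₀² / (2a) = 39.9898² / (2 × 2.89987) = 1599.18 / 5.79974 = 275.733 m
d = 275.733 m / 0.01 = 27570 cm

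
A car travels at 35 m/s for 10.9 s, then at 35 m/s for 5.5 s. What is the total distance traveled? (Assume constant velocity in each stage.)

d₁ = v₁t₁ = 35 × 10.9 = 381.5 m
d₂ = v₂t₂ = 35 × 5.5 = 192.5 m
d_total = 381.5 + 192.5 = 574.0 m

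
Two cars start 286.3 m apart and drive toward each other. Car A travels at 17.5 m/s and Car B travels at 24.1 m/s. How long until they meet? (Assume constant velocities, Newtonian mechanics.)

Combined speed: v_combined = 17.5 + 24.1 = 41.6 m/s
Time to meet: t = d/v_combined = 286.3/41.6 = 6.88 s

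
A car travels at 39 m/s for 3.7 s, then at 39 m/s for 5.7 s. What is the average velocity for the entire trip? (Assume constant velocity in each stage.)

d₁ = v₁t₁ = 39 × 3.7 = 144.3 m
d₂ = v₂t₂ = 39 × 5.7 = 222.3 m
d_total = 366.6 m, t_total = 9.4 s
v_avg = d_total/t_total = 366.6/9.4 = 39.0 m/s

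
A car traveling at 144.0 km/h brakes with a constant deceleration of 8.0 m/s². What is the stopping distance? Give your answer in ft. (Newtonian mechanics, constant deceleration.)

v₀ = 144.0 km/h × 0.2777777777777778 = 40.0 m/s
d = v₀² / (2a) = 40.0² / (2 × 8.0) = 1600.0 / 16.0 = 100.0 m
d = 100.0 m / 0.3048 = 328.1 ft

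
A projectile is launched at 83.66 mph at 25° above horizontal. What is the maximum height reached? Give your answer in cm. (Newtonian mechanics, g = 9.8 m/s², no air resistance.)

v₀ = 83.66 mph × 0.44704 = 37.3994 m/s
H = v₀² × sin²(θ) / (2g) = 37.3994² × sin(25°)² / (2 × 9.8) = 1398.72 × 0.178606 / 19.6 = 12.7459 m
H = 12.7459 m / 0.01 = 1275 cm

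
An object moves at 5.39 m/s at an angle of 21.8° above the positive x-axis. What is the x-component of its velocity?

vₓ = v cos(θ) = 5.39 × cos(21.8°) = 5.0 m/s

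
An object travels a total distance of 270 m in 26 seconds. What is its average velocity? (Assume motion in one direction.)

v_avg = Δd / Δt = 270 / 26 = 10.38 m/s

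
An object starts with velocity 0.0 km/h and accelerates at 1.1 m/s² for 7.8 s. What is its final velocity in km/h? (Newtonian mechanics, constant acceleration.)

v₀ = 0.0 km/h × 0.2777777777777778 = 0.0 m/s
v = v₀ + a × t = 0.0 + 1.1 × 7.8 = 8.58 m/s
v = 8.58 m/s / 0.2777777777777778 = 30.89 km/h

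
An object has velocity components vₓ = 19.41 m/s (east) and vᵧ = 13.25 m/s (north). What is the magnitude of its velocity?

|v| = √(vₓ² + vᵧ²) = √(19.41² + 13.25²) = √(552.3106) = 23.5 m/s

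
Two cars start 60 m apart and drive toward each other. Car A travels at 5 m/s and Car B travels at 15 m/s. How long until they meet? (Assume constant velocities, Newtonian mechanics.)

Combined speed: v_combined = 5 + 15 = 20 m/s
Time to meet: t = d/v_combined = 60/20 = 3.0 s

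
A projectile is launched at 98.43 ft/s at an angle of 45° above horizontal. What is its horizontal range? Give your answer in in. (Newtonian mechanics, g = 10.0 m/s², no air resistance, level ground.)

v₀ = 98.43 ft/s × 0.3048 = 30.0015 m/s
R = v₀² × sin(2θ) / g = 30.0015² × sin(2 × 45°) / 10.0 = 900.09 × 1.0 / 10.0 = 90.009 m
R = 90.009 m / 0.0254 = 3544 in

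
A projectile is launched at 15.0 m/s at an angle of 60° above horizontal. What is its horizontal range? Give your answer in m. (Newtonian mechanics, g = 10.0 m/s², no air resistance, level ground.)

R = v₀² × sin(2θ) / g = 15.0² × sin(2 × 60°) / 10.0 = 225.0 × 0.866025 / 10.0 = 19.49 m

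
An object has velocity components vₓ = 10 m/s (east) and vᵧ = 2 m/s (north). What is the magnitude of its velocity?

|v| = √(vₓ² + vᵧ²) = √(10² + 2²) = √(104) = 10.2 m/s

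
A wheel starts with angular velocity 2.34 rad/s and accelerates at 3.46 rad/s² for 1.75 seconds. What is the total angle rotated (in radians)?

θ = ω₀t + ½αt² = 2.34×1.75 + ½×3.46×1.75² = 9.39 rad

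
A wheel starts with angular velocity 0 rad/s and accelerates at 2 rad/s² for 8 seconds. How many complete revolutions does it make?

θ = ω₀t + ½αt² = 0×8 + ½×2×8² = 64.0 rad
Total revolutions = θ/(2π) = 64.0/(2π) = 10.19
Complete revolutions = ⌊10.19⌋ = 10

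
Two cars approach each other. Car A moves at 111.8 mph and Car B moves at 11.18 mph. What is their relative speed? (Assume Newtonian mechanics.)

v_rel = v_A + v_B = 111.8 + 11.18 = 122.98 mph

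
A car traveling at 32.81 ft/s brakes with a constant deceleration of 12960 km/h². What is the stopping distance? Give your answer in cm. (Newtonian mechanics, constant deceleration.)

v₀ = 32.81 ft/s × 0.3048 = 10.0005 m/s
a = 12960 km/h² × 7.716049382716049e-05 = 1.0 m/s²
d = v₀² / (2a) = 10.0005² / (2 × 1.0) = 100.01 / 2.0 = 50.005 m
d = 50.005 m / 0.01 = 5000 cm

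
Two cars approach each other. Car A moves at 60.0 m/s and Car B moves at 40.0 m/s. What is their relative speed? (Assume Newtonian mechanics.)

v_rel = v_A + v_B = 60.0 + 40.0 = 100.0 m/s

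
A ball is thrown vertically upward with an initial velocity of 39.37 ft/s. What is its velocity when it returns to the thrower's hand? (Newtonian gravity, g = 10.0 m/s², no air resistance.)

By conservation of energy (no air resistance), the ball returns to the throw height with the same speed as launch, but directed downward.
|v_ground| = v₀ = 39.37 ft/s
v_ground = 39.37 ft/s (downward)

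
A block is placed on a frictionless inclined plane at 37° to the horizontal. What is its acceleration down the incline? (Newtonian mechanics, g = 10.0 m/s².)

a = g sin(θ) = 10.0 × sin(37°) = 10.0 × 0.6018 = 6.02 m/s²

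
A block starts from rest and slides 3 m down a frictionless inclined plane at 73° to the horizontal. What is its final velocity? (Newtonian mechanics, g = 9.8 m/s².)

a = g sin(θ) = 9.8 × sin(73°) = 9.3718 m/s²
v = √(2ad) = √(2 × 9.3718 × 3) = 7.5 m/s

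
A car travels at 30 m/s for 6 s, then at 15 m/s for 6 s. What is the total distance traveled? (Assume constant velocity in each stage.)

d₁ = v₁t₁ = 30 × 6 = 180 m
d₂ = v₂t₂ = 15 × 6 = 90 m
d_total = 180 + 90 = 270 m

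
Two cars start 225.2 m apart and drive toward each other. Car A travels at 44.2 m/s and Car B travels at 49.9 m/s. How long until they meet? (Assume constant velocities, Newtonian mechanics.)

Combined speed: v_combined = 44.2 + 49.9 = 94.1 m/s
Time to meet: t = d/v_combined = 225.2/94.1 = 2.39 s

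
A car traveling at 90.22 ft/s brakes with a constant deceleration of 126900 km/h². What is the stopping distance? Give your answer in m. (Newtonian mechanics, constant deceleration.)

v₀ = 90.22 ft/s × 0.3048 = 27.4991 m/s
a = 126900 km/h² × 7.716049382716049e-05 = 9.79167 m/s²
d = v₀² / (2a) = 27.4991² / (2 × 9.79167) = 756.201 / 19.5833 = 38.61 m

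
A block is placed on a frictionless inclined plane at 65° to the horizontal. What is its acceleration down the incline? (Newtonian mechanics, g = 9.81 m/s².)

a = g sin(θ) = 9.81 × sin(65°) = 9.81 × 0.9063 = 8.89 m/s²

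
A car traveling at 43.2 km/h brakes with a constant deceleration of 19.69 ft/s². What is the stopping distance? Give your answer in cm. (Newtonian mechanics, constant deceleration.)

v₀ = 43.2 km/h × 0.2777777777777778 = 12.0 m/s
a = 19.69 ft/s² × 0.3048 = 6.00151 m/s²
d = v₀² / (2a) = 12.0² / (2 × 6.00151) = 144.0 / 12.003 = 11.997 m
d = 11.997 m / 0.01 = 1200 cm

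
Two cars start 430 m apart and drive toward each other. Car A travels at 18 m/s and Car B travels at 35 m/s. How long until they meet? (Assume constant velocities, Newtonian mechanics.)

Combined speed: v_combined = 18 + 35 = 53 m/s
Time to meet: t = d/v_combined = 430/53 = 8.11 s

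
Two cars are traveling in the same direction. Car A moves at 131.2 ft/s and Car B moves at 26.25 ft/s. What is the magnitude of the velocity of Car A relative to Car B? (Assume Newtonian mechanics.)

v_rel = |v_A - v_B| = |131.2 - 26.25| = 104.95 ft/s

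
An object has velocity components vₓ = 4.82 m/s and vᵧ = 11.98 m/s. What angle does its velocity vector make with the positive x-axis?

θ = arctan(vᵧ/vₓ) = arctan(11.98/4.82) = 68.08°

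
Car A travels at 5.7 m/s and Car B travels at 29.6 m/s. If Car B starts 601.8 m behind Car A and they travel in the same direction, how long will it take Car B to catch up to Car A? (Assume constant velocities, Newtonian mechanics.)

Relative speed: v_rel = 29.6 - 5.7 = 23.9 m/s
Time to catch: t = d₀/v_rel = 601.8/23.9 = 25.18 s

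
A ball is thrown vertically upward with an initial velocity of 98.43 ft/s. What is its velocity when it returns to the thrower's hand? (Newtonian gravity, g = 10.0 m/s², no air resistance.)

By conservation of energy (no air resistance), the ball returns to the throw height with the same speed as launch, but directed downward.
|v_ground| = v₀ = 98.43 ft/s
v_ground = 98.43 ft/s (downward)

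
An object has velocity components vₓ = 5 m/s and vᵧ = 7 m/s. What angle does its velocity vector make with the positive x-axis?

θ = arctan(vᵧ/vₓ) = arctan(7/5) = 54.46°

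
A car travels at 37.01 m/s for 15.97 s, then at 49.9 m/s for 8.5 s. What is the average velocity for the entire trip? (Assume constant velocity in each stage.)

d₁ = v₁t₁ = 37.01 × 15.97 = 591.0497 m
d₂ = v₂t₂ = 49.9 × 8.5 = 424.15 m
d_total = 1015.1997 m, t_total = 24.47 s
v_avg = d_total/t_total = 1015.1997/24.47 = 41.49 m/s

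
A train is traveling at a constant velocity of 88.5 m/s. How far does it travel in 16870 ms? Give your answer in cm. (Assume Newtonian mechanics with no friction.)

t = 16870 ms × 0.001 = 16.87 s
d = v × t = 88.5 × 16.87 = 1493.0 m
d = 1493.0 m / 0.01 = 149300 cm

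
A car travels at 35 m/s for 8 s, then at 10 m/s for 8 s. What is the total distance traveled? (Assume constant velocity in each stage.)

d₁ = v₁t₁ = 35 × 8 = 280 m
d₂ = v₂t₂ = 10 × 8 = 80 m
d_total = 280 + 80 = 360 m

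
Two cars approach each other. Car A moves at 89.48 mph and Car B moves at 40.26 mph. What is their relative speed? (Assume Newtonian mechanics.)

v_rel = v_A + v_B = 89.48 + 40.26 = 129.74 mph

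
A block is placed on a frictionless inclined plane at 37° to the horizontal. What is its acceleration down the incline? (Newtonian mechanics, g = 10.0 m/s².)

a = g sin(θ) = 10.0 × sin(37°) = 10.0 × 0.6018 = 6.02 m/s²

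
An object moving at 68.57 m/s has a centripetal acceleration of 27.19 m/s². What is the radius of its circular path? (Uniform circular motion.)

r = v²/a_c = 68.57²/27.19 = 172.93 m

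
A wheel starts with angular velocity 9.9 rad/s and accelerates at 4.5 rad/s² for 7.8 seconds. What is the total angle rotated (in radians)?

θ = ω₀t + ½αt² = 9.9×7.8 + ½×4.5×7.8² = 214.11 rad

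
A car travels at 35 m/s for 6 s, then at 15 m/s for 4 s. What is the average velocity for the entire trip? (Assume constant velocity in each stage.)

d₁ = v₁t₁ = 35 × 6 = 210 m
d₂ = v₂t₂ = 15 × 4 = 60 m
d_total = 270 m, t_total = 10 s
v_avg = d_total/t_total = 270/10 = 27.0 m/s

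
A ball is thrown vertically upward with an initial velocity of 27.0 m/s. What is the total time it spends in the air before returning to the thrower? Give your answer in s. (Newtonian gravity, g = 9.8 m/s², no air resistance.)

t_total = 2 × v₀ / g = 2 × 27.0 / 9.8 = 5.51 s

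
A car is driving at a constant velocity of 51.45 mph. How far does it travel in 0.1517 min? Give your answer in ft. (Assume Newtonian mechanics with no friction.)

v = 51.45 mph × 0.44704 = 23.0002 m/s
t = 0.1517 min × 60.0 = 9.102 s
d = v × t = 23.0002 × 9.102 = 209.348 m
d = 209.348 m / 0.3048 = 686.8 ft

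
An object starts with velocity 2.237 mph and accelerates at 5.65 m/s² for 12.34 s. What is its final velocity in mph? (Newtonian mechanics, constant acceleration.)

v₀ = 2.237 mph × 0.44704 = 1.00003 m/s
v = v₀ + a × t = 1.00003 + 5.65 × 12.34 = 70.721 m/s
v = 70.721 m/s / 0.44704 = 158.2 mph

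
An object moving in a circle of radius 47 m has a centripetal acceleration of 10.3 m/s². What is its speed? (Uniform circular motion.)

v = √(a_c × r) = √(10.3 × 47) = 22.0 m/s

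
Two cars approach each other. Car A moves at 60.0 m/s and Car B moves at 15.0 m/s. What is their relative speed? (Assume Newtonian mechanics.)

v_rel = v_A + v_B = 60.0 + 15.0 = 75.0 m/s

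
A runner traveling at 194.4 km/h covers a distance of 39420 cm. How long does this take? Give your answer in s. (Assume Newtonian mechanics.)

d = 39420 cm × 0.01 = 394.2 m
v = 194.4 km/h × 0.2777777777777778 = 54.0 m/s
t = d / v = 394.2 / 54.0 = 7.3 s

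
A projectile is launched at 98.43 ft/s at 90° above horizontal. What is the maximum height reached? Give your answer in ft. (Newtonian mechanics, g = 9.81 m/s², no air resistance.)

v₀ = 98.43 ft/s × 0.3048 = 30.0015 m/s
H = v₀² × sin²(θ) / (2g) = 30.0015² × sin(90°)² / (2 × 9.81) = 900.09 × 1.0 / 19.62 = 45.8761 m
H = 45.8761 m / 0.3048 = 150.5 ft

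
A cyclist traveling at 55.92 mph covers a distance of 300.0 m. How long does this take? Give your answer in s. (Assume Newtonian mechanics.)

v = 55.92 mph × 0.44704 = 24.9985 m/s
t = d / v = 300.0 / 24.9985 = 12.0 s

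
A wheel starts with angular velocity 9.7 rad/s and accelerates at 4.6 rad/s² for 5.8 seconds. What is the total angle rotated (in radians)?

θ = ω₀t + ½αt² = 9.7×5.8 + ½×4.6×5.8² = 133.63 rad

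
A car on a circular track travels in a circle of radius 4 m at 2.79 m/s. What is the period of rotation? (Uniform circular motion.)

T = 2πr/v = 2π×4/2.79 = 9.01 s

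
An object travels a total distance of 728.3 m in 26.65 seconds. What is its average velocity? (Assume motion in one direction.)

v_avg = Δd / Δt = 728.3 / 26.65 = 27.33 m/s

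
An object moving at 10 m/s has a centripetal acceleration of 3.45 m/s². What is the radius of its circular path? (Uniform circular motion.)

r = v²/a_c = 10²/3.45 = 28.99 m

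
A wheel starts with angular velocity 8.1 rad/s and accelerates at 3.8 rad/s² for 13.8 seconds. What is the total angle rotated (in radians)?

θ = ω₀t + ½αt² = 8.1×13.8 + ½×3.8×13.8² = 473.62 rad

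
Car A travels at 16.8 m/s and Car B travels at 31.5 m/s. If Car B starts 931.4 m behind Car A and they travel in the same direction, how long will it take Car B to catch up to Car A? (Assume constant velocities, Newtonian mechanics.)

Relative speed: v_rel = 31.5 - 16.8 = 14.7 m/s
Time to catch: t = d₀/v_rel = 931.4/14.7 = 63.36 s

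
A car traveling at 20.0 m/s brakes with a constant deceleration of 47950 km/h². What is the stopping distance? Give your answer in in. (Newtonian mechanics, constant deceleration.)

a = 47950 km/h² × 7.716049382716049e-05 = 3.69985 m/s²
d = v₀² / (2a) = 20.0² / (2 × 3.69985) = 400.0 / 7.3997 = 54.0562 m
d = 54.0562 m / 0.0254 = 2128 in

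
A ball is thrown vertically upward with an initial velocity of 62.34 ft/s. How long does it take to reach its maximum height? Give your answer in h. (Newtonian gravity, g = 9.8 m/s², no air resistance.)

v₀ = 62.34 ft/s × 0.3048 = 19.0012 m/s
t_up = v₀ / g = 19.0012 / 9.8 = 1.9389 s
t_up = 1.9389 s / 3600.0 = 0.0005386 h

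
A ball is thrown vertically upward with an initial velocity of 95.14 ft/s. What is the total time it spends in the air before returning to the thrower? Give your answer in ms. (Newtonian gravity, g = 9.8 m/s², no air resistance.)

v₀ = 95.14 ft/s × 0.3048 = 28.9987 m/s
t_total = 2 × v₀ / g = 2 × 28.9987 / 9.8 = 5.9181 s
t_total = 5.9181 s / 0.001 = 5918 ms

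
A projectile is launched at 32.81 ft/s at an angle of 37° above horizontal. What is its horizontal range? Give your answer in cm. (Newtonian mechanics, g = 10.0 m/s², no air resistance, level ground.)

v₀ = 32.81 ft/s × 0.3048 = 10.0005 m/s
R = v₀² × sin(2θ) / g = 10.0005² × sin(2 × 37°) / 10.0 = 100.01 × 0.961262 / 10.0 = 9.61358 m
R = 9.61358 m / 0.01 = 961.4 cm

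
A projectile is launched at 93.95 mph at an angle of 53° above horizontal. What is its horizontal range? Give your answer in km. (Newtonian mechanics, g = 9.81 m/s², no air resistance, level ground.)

v₀ = 93.95 mph × 0.44704 = 41.9994 m/s
R = v₀² × sin(2θ) / g = 41.9994² × sin(2 × 53°) / 9.81 = 1763.95 × 0.961262 / 9.81 = 172.846 m
R = 172.846 m / 1000.0 = 0.1728 km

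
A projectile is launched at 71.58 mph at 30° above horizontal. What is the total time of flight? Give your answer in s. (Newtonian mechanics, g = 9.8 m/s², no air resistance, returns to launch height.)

v₀ = 71.58 mph × 0.44704 = 31.9991 m/s
T = 2 × v₀ × sin(θ) / g = 2 × 31.9991 × sin(30°) / 9.8 = 2 × 31.9991 × 0.5 / 9.8 = 3.265 s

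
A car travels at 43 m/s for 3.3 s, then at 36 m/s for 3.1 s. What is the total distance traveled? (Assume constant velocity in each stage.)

d₁ = v₁t₁ = 43 × 3.3 = 141.9 m
d₂ = v₂t₂ = 36 × 3.1 = 111.6 m
d_total = 141.9 + 111.6 = 253.5 m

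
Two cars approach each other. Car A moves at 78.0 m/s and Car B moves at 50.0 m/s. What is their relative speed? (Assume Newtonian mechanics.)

v_rel = v_A + v_B = 78.0 + 50.0 = 128.0 m/s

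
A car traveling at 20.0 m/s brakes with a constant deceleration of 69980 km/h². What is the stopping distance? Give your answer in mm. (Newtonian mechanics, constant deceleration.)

a = 69980 km/h² × 7.716049382716049e-05 = 5.39969 m/s²
d = v₀² / (2a) = 20.0² / (2 × 5.39969) = 400.0 / 10.7994 = 37.0391 m
d = 37.0391 m / 0.001 = 37040 mm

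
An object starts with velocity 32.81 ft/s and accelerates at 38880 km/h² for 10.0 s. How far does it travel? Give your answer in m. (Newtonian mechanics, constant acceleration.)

v₀ = 32.81 ft/s × 0.3048 = 10.0005 m/s
a = 38880 km/h² × 7.716049382716049e-05 = 3.0 m/s²
d = v₀ × t + ½ × a × t² = 10.0005 × 10.0 + 0.5 × 3.0 × 10.0² = 250.0 m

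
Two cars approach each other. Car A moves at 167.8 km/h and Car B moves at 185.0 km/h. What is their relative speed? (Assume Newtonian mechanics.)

v_rel = v_A + v_B = 167.8 + 185.0 = 352.8 km/h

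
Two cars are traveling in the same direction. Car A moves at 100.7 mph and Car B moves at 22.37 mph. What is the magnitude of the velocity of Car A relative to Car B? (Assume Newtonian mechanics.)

v_rel = |v_A - v_B| = |100.7 - 22.37| = 78.33 mph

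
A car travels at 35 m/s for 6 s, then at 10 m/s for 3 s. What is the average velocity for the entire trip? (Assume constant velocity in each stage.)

d₁ = v₁t₁ = 35 × 6 = 210 m
d₂ = v₂t₂ = 10 × 3 = 30 m
d_total = 240 m, t_total = 9 s
v_avg = d_total/t_total = 240/9 = 26.67 m/s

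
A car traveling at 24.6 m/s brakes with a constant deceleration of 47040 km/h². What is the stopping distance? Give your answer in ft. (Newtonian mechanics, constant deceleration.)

a = 47040 km/h² × 7.716049382716049e-05 = 3.62963 m/s²
d = v₀² / (2a) = 24.6² / (2 × 3.62963) = 605.16 / 7.25926 = 83.3639 m
d = 83.3639 m / 0.3048 = 273.5 ft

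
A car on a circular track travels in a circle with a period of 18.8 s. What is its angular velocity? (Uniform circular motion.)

ω = 2π/T = 2π/18.8 = 0.3342 rad/s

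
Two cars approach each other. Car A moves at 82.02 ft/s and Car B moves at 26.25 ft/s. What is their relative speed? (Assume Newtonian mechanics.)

v_rel = v_A + v_B = 82.02 + 26.25 = 108.27 ft/s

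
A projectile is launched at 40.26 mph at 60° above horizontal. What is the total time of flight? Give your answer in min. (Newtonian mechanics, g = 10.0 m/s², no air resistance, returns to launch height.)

v₀ = 40.26 mph × 0.44704 = 17.9978 m/s
T = 2 × v₀ × sin(θ) / g = 2 × 17.9978 × sin(60°) / 10.0 = 2 × 17.9978 × 0.866025 / 10.0 = 3.11731 s
T = 3.11731 s / 60.0 = 0.05196 min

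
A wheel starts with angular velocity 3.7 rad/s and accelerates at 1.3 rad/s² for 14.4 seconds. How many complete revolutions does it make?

θ = ω₀t + ½αt² = 3.7×14.4 + ½×1.3×14.4² = 188.064 rad
Total revolutions = θ/(2π) = 188.064/(2π) = 29.93
Complete revolutions = ⌊29.93⌋ = 29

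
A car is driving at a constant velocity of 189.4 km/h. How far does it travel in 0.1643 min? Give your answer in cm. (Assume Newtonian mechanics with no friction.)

v = 189.4 km/h × 0.2777777777777778 = 52.6111 m/s
t = 0.1643 min × 60.0 = 9.858 s
d = v × t = 52.6111 × 9.858 = 518.64 m
d = 518.64 m / 0.01 = 51860 cm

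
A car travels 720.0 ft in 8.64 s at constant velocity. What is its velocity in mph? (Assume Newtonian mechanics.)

d = 720.0 ft × 0.3048 = 219.456 m
v = d / t = 219.456 / 8.64 = 25.4 m/s
v = 25.4 m/s / 0.44704 = 56.82 mph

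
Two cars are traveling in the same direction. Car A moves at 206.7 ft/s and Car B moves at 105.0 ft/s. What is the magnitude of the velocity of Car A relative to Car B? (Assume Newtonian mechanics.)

v_rel = |v_A - v_B| = |206.7 - 105.0| = 101.7 ft/s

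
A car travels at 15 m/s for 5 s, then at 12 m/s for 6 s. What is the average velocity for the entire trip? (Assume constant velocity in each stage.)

d₁ = v₁t₁ = 15 × 5 = 75 m
d₂ = v₂t₂ = 12 × 6 = 72 m
d_total = 147 m, t_total = 11 s
v_avg = d_total/t_total = 147/11 = 13.36 m/s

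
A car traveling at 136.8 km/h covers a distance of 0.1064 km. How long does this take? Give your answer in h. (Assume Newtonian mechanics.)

d = 0.1064 km × 1000.0 = 106.4 m
v = 136.8 km/h × 0.2777777777777778 = 38.0 m/s
t = d / v = 106.4 / 38.0 = 2.8 s
t = 2.8 s / 3600.0 = 0.0007778 h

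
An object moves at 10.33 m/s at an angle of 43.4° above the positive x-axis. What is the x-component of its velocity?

vₓ = v cos(θ) = 10.33 × cos(43.4°) = 7.51 m/s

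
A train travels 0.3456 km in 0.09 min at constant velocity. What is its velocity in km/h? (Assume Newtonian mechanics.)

d = 0.3456 km × 1000.0 = 345.6 m
t = 0.09 min × 60.0 = 5.4 s
v = d / t = 345.6 / 5.4 = 64.0 m/s
v = 64.0 m/s / 0.2777777777777778 = 230.4 km/h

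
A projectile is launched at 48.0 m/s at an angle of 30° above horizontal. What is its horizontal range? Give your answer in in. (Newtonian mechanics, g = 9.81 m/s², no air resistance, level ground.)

R = v₀² × sin(2θ) / g = 48.0² × sin(2 × 30°) / 9.81 = 2304.0 × 0.866025 / 9.81 = 203.397 m
R = 203.397 m / 0.0254 = 8008 in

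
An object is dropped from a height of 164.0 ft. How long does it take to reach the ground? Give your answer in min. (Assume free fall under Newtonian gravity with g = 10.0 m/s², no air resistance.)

h = 164.0 ft × 0.3048 = 49.9872 m
t = √(2h/g) = √(2 × 49.9872 / 10.0) = 3.16187 s
t = 3.16187 s / 60.0 = 0.0527 min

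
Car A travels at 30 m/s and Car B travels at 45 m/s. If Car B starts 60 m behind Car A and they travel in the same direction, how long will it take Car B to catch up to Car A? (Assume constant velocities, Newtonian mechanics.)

Relative speed: v_rel = 45 - 30 = 15 m/s
Time to catch: t = d₀/v_rel = 60/15 = 4.0 s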